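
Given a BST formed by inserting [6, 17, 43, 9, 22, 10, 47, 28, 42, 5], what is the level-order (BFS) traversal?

Tree insertion order: [6, 17, 43, 9, 22, 10, 47, 28, 42, 5]
Tree (level-order array): [6, 5, 17, None, None, 9, 43, None, 10, 22, 47, None, None, None, 28, None, None, None, 42]
BFS from the root, enqueuing left then right child of each popped node:
  queue [6] -> pop 6, enqueue [5, 17], visited so far: [6]
  queue [5, 17] -> pop 5, enqueue [none], visited so far: [6, 5]
  queue [17] -> pop 17, enqueue [9, 43], visited so far: [6, 5, 17]
  queue [9, 43] -> pop 9, enqueue [10], visited so far: [6, 5, 17, 9]
  queue [43, 10] -> pop 43, enqueue [22, 47], visited so far: [6, 5, 17, 9, 43]
  queue [10, 22, 47] -> pop 10, enqueue [none], visited so far: [6, 5, 17, 9, 43, 10]
  queue [22, 47] -> pop 22, enqueue [28], visited so far: [6, 5, 17, 9, 43, 10, 22]
  queue [47, 28] -> pop 47, enqueue [none], visited so far: [6, 5, 17, 9, 43, 10, 22, 47]
  queue [28] -> pop 28, enqueue [42], visited so far: [6, 5, 17, 9, 43, 10, 22, 47, 28]
  queue [42] -> pop 42, enqueue [none], visited so far: [6, 5, 17, 9, 43, 10, 22, 47, 28, 42]
Result: [6, 5, 17, 9, 43, 10, 22, 47, 28, 42]


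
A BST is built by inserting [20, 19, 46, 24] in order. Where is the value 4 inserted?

Starting tree (level order): [20, 19, 46, None, None, 24]
Insertion path: 20 -> 19
Result: insert 4 as left child of 19
Final tree (level order): [20, 19, 46, 4, None, 24]


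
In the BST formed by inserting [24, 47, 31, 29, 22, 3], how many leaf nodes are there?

Tree built from: [24, 47, 31, 29, 22, 3]
Tree (level-order array): [24, 22, 47, 3, None, 31, None, None, None, 29]
Rule: A leaf has 0 children.
Per-node child counts:
  node 24: 2 child(ren)
  node 22: 1 child(ren)
  node 3: 0 child(ren)
  node 47: 1 child(ren)
  node 31: 1 child(ren)
  node 29: 0 child(ren)
Matching nodes: [3, 29]
Count of leaf nodes: 2


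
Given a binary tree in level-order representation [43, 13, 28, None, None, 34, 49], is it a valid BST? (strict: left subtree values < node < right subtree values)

Level-order array: [43, 13, 28, None, None, 34, 49]
Validate using subtree bounds (lo, hi): at each node, require lo < value < hi,
then recurse left with hi=value and right with lo=value.
Preorder trace (stopping at first violation):
  at node 43 with bounds (-inf, +inf): OK
  at node 13 with bounds (-inf, 43): OK
  at node 28 with bounds (43, +inf): VIOLATION
Node 28 violates its bound: not (43 < 28 < +inf).
Result: Not a valid BST


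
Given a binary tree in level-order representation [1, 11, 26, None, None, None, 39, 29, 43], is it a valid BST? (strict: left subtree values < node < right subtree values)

Level-order array: [1, 11, 26, None, None, None, 39, 29, 43]
Validate using subtree bounds (lo, hi): at each node, require lo < value < hi,
then recurse left with hi=value and right with lo=value.
Preorder trace (stopping at first violation):
  at node 1 with bounds (-inf, +inf): OK
  at node 11 with bounds (-inf, 1): VIOLATION
Node 11 violates its bound: not (-inf < 11 < 1).
Result: Not a valid BST


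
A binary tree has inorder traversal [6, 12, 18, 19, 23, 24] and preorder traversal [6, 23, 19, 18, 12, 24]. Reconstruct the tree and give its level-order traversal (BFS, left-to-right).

Inorder:  [6, 12, 18, 19, 23, 24]
Preorder: [6, 23, 19, 18, 12, 24]
Algorithm: preorder visits root first, so consume preorder in order;
for each root, split the current inorder slice at that value into
left-subtree inorder and right-subtree inorder, then recurse.
Recursive splits:
  root=6; inorder splits into left=[], right=[12, 18, 19, 23, 24]
  root=23; inorder splits into left=[12, 18, 19], right=[24]
  root=19; inorder splits into left=[12, 18], right=[]
  root=18; inorder splits into left=[12], right=[]
  root=12; inorder splits into left=[], right=[]
  root=24; inorder splits into left=[], right=[]
Reconstructed level-order: [6, 23, 19, 24, 18, 12]


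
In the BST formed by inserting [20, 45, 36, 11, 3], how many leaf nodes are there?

Tree built from: [20, 45, 36, 11, 3]
Tree (level-order array): [20, 11, 45, 3, None, 36]
Rule: A leaf has 0 children.
Per-node child counts:
  node 20: 2 child(ren)
  node 11: 1 child(ren)
  node 3: 0 child(ren)
  node 45: 1 child(ren)
  node 36: 0 child(ren)
Matching nodes: [3, 36]
Count of leaf nodes: 2


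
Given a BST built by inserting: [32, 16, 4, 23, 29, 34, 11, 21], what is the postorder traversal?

Tree insertion order: [32, 16, 4, 23, 29, 34, 11, 21]
Tree (level-order array): [32, 16, 34, 4, 23, None, None, None, 11, 21, 29]
Postorder traversal: [11, 4, 21, 29, 23, 16, 34, 32]


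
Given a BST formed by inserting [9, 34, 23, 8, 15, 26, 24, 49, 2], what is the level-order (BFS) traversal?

Tree insertion order: [9, 34, 23, 8, 15, 26, 24, 49, 2]
Tree (level-order array): [9, 8, 34, 2, None, 23, 49, None, None, 15, 26, None, None, None, None, 24]
BFS from the root, enqueuing left then right child of each popped node:
  queue [9] -> pop 9, enqueue [8, 34], visited so far: [9]
  queue [8, 34] -> pop 8, enqueue [2], visited so far: [9, 8]
  queue [34, 2] -> pop 34, enqueue [23, 49], visited so far: [9, 8, 34]
  queue [2, 23, 49] -> pop 2, enqueue [none], visited so far: [9, 8, 34, 2]
  queue [23, 49] -> pop 23, enqueue [15, 26], visited so far: [9, 8, 34, 2, 23]
  queue [49, 15, 26] -> pop 49, enqueue [none], visited so far: [9, 8, 34, 2, 23, 49]
  queue [15, 26] -> pop 15, enqueue [none], visited so far: [9, 8, 34, 2, 23, 49, 15]
  queue [26] -> pop 26, enqueue [24], visited so far: [9, 8, 34, 2, 23, 49, 15, 26]
  queue [24] -> pop 24, enqueue [none], visited so far: [9, 8, 34, 2, 23, 49, 15, 26, 24]
Result: [9, 8, 34, 2, 23, 49, 15, 26, 24]


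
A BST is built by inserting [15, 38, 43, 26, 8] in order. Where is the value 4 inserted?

Starting tree (level order): [15, 8, 38, None, None, 26, 43]
Insertion path: 15 -> 8
Result: insert 4 as left child of 8
Final tree (level order): [15, 8, 38, 4, None, 26, 43]


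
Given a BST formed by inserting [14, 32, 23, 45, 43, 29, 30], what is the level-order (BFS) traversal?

Tree insertion order: [14, 32, 23, 45, 43, 29, 30]
Tree (level-order array): [14, None, 32, 23, 45, None, 29, 43, None, None, 30]
BFS from the root, enqueuing left then right child of each popped node:
  queue [14] -> pop 14, enqueue [32], visited so far: [14]
  queue [32] -> pop 32, enqueue [23, 45], visited so far: [14, 32]
  queue [23, 45] -> pop 23, enqueue [29], visited so far: [14, 32, 23]
  queue [45, 29] -> pop 45, enqueue [43], visited so far: [14, 32, 23, 45]
  queue [29, 43] -> pop 29, enqueue [30], visited so far: [14, 32, 23, 45, 29]
  queue [43, 30] -> pop 43, enqueue [none], visited so far: [14, 32, 23, 45, 29, 43]
  queue [30] -> pop 30, enqueue [none], visited so far: [14, 32, 23, 45, 29, 43, 30]
Result: [14, 32, 23, 45, 29, 43, 30]


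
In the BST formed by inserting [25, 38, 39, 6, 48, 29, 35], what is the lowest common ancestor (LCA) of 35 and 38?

Tree insertion order: [25, 38, 39, 6, 48, 29, 35]
Tree (level-order array): [25, 6, 38, None, None, 29, 39, None, 35, None, 48]
In a BST, the LCA of p=35, q=38 is the first node v on the
root-to-leaf path with p <= v <= q (go left if both < v, right if both > v).
Walk from root:
  at 25: both 35 and 38 > 25, go right
  at 38: 35 <= 38 <= 38, this is the LCA
LCA = 38


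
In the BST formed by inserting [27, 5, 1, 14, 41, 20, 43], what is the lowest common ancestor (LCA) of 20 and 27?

Tree insertion order: [27, 5, 1, 14, 41, 20, 43]
Tree (level-order array): [27, 5, 41, 1, 14, None, 43, None, None, None, 20]
In a BST, the LCA of p=20, q=27 is the first node v on the
root-to-leaf path with p <= v <= q (go left if both < v, right if both > v).
Walk from root:
  at 27: 20 <= 27 <= 27, this is the LCA
LCA = 27


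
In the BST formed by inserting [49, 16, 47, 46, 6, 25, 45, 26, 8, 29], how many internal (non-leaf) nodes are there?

Tree built from: [49, 16, 47, 46, 6, 25, 45, 26, 8, 29]
Tree (level-order array): [49, 16, None, 6, 47, None, 8, 46, None, None, None, 25, None, None, 45, 26, None, None, 29]
Rule: An internal node has at least one child.
Per-node child counts:
  node 49: 1 child(ren)
  node 16: 2 child(ren)
  node 6: 1 child(ren)
  node 8: 0 child(ren)
  node 47: 1 child(ren)
  node 46: 1 child(ren)
  node 25: 1 child(ren)
  node 45: 1 child(ren)
  node 26: 1 child(ren)
  node 29: 0 child(ren)
Matching nodes: [49, 16, 6, 47, 46, 25, 45, 26]
Count of internal (non-leaf) nodes: 8


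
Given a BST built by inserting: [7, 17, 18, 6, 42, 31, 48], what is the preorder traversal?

Tree insertion order: [7, 17, 18, 6, 42, 31, 48]
Tree (level-order array): [7, 6, 17, None, None, None, 18, None, 42, 31, 48]
Preorder traversal: [7, 6, 17, 18, 42, 31, 48]


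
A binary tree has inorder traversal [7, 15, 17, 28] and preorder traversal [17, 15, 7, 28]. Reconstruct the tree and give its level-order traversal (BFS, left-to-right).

Inorder:  [7, 15, 17, 28]
Preorder: [17, 15, 7, 28]
Algorithm: preorder visits root first, so consume preorder in order;
for each root, split the current inorder slice at that value into
left-subtree inorder and right-subtree inorder, then recurse.
Recursive splits:
  root=17; inorder splits into left=[7, 15], right=[28]
  root=15; inorder splits into left=[7], right=[]
  root=7; inorder splits into left=[], right=[]
  root=28; inorder splits into left=[], right=[]
Reconstructed level-order: [17, 15, 28, 7]


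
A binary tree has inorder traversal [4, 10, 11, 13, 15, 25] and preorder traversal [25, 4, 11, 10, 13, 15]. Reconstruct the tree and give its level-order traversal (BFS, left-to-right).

Inorder:  [4, 10, 11, 13, 15, 25]
Preorder: [25, 4, 11, 10, 13, 15]
Algorithm: preorder visits root first, so consume preorder in order;
for each root, split the current inorder slice at that value into
left-subtree inorder and right-subtree inorder, then recurse.
Recursive splits:
  root=25; inorder splits into left=[4, 10, 11, 13, 15], right=[]
  root=4; inorder splits into left=[], right=[10, 11, 13, 15]
  root=11; inorder splits into left=[10], right=[13, 15]
  root=10; inorder splits into left=[], right=[]
  root=13; inorder splits into left=[], right=[15]
  root=15; inorder splits into left=[], right=[]
Reconstructed level-order: [25, 4, 11, 10, 13, 15]


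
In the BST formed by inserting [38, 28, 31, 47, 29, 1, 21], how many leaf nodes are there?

Tree built from: [38, 28, 31, 47, 29, 1, 21]
Tree (level-order array): [38, 28, 47, 1, 31, None, None, None, 21, 29]
Rule: A leaf has 0 children.
Per-node child counts:
  node 38: 2 child(ren)
  node 28: 2 child(ren)
  node 1: 1 child(ren)
  node 21: 0 child(ren)
  node 31: 1 child(ren)
  node 29: 0 child(ren)
  node 47: 0 child(ren)
Matching nodes: [21, 29, 47]
Count of leaf nodes: 3


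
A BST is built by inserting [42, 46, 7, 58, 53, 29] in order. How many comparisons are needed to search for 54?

Search path for 54: 42 -> 46 -> 58 -> 53
Found: False
Comparisons: 4


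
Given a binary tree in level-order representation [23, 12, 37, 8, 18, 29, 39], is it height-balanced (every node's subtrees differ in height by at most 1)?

Tree (level-order array): [23, 12, 37, 8, 18, 29, 39]
Definition: a tree is height-balanced if, at every node, |h(left) - h(right)| <= 1 (empty subtree has height -1).
Bottom-up per-node check:
  node 8: h_left=-1, h_right=-1, diff=0 [OK], height=0
  node 18: h_left=-1, h_right=-1, diff=0 [OK], height=0
  node 12: h_left=0, h_right=0, diff=0 [OK], height=1
  node 29: h_left=-1, h_right=-1, diff=0 [OK], height=0
  node 39: h_left=-1, h_right=-1, diff=0 [OK], height=0
  node 37: h_left=0, h_right=0, diff=0 [OK], height=1
  node 23: h_left=1, h_right=1, diff=0 [OK], height=2
All nodes satisfy the balance condition.
Result: Balanced


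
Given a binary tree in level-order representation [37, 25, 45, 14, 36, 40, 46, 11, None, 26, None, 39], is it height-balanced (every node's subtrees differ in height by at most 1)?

Tree (level-order array): [37, 25, 45, 14, 36, 40, 46, 11, None, 26, None, 39]
Definition: a tree is height-balanced if, at every node, |h(left) - h(right)| <= 1 (empty subtree has height -1).
Bottom-up per-node check:
  node 11: h_left=-1, h_right=-1, diff=0 [OK], height=0
  node 14: h_left=0, h_right=-1, diff=1 [OK], height=1
  node 26: h_left=-1, h_right=-1, diff=0 [OK], height=0
  node 36: h_left=0, h_right=-1, diff=1 [OK], height=1
  node 25: h_left=1, h_right=1, diff=0 [OK], height=2
  node 39: h_left=-1, h_right=-1, diff=0 [OK], height=0
  node 40: h_left=0, h_right=-1, diff=1 [OK], height=1
  node 46: h_left=-1, h_right=-1, diff=0 [OK], height=0
  node 45: h_left=1, h_right=0, diff=1 [OK], height=2
  node 37: h_left=2, h_right=2, diff=0 [OK], height=3
All nodes satisfy the balance condition.
Result: Balanced


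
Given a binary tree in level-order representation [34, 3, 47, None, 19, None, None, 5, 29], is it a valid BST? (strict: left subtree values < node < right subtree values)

Level-order array: [34, 3, 47, None, 19, None, None, 5, 29]
Validate using subtree bounds (lo, hi): at each node, require lo < value < hi,
then recurse left with hi=value and right with lo=value.
Preorder trace (stopping at first violation):
  at node 34 with bounds (-inf, +inf): OK
  at node 3 with bounds (-inf, 34): OK
  at node 19 with bounds (3, 34): OK
  at node 5 with bounds (3, 19): OK
  at node 29 with bounds (19, 34): OK
  at node 47 with bounds (34, +inf): OK
No violation found at any node.
Result: Valid BST


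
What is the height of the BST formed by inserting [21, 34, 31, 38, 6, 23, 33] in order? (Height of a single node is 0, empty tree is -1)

Insertion order: [21, 34, 31, 38, 6, 23, 33]
Tree (level-order array): [21, 6, 34, None, None, 31, 38, 23, 33]
Compute height bottom-up (empty subtree = -1):
  height(6) = 1 + max(-1, -1) = 0
  height(23) = 1 + max(-1, -1) = 0
  height(33) = 1 + max(-1, -1) = 0
  height(31) = 1 + max(0, 0) = 1
  height(38) = 1 + max(-1, -1) = 0
  height(34) = 1 + max(1, 0) = 2
  height(21) = 1 + max(0, 2) = 3
Height = 3


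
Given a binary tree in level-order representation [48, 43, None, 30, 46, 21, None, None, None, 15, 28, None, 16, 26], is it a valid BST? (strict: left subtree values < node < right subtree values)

Level-order array: [48, 43, None, 30, 46, 21, None, None, None, 15, 28, None, 16, 26]
Validate using subtree bounds (lo, hi): at each node, require lo < value < hi,
then recurse left with hi=value and right with lo=value.
Preorder trace (stopping at first violation):
  at node 48 with bounds (-inf, +inf): OK
  at node 43 with bounds (-inf, 48): OK
  at node 30 with bounds (-inf, 43): OK
  at node 21 with bounds (-inf, 30): OK
  at node 15 with bounds (-inf, 21): OK
  at node 16 with bounds (15, 21): OK
  at node 28 with bounds (21, 30): OK
  at node 26 with bounds (21, 28): OK
  at node 46 with bounds (43, 48): OK
No violation found at any node.
Result: Valid BST


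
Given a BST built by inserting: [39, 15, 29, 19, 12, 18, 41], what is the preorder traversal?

Tree insertion order: [39, 15, 29, 19, 12, 18, 41]
Tree (level-order array): [39, 15, 41, 12, 29, None, None, None, None, 19, None, 18]
Preorder traversal: [39, 15, 12, 29, 19, 18, 41]


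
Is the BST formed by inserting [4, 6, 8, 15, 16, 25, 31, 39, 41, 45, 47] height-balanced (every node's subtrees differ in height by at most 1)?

Tree (level-order array): [4, None, 6, None, 8, None, 15, None, 16, None, 25, None, 31, None, 39, None, 41, None, 45, None, 47]
Definition: a tree is height-balanced if, at every node, |h(left) - h(right)| <= 1 (empty subtree has height -1).
Bottom-up per-node check:
  node 47: h_left=-1, h_right=-1, diff=0 [OK], height=0
  node 45: h_left=-1, h_right=0, diff=1 [OK], height=1
  node 41: h_left=-1, h_right=1, diff=2 [FAIL (|-1-1|=2 > 1)], height=2
  node 39: h_left=-1, h_right=2, diff=3 [FAIL (|-1-2|=3 > 1)], height=3
  node 31: h_left=-1, h_right=3, diff=4 [FAIL (|-1-3|=4 > 1)], height=4
  node 25: h_left=-1, h_right=4, diff=5 [FAIL (|-1-4|=5 > 1)], height=5
  node 16: h_left=-1, h_right=5, diff=6 [FAIL (|-1-5|=6 > 1)], height=6
  node 15: h_left=-1, h_right=6, diff=7 [FAIL (|-1-6|=7 > 1)], height=7
  node 8: h_left=-1, h_right=7, diff=8 [FAIL (|-1-7|=8 > 1)], height=8
  node 6: h_left=-1, h_right=8, diff=9 [FAIL (|-1-8|=9 > 1)], height=9
  node 4: h_left=-1, h_right=9, diff=10 [FAIL (|-1-9|=10 > 1)], height=10
Node 41 violates the condition: |-1 - 1| = 2 > 1.
Result: Not balanced


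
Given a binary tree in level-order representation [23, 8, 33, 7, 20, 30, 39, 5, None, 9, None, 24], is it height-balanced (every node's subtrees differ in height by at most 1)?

Tree (level-order array): [23, 8, 33, 7, 20, 30, 39, 5, None, 9, None, 24]
Definition: a tree is height-balanced if, at every node, |h(left) - h(right)| <= 1 (empty subtree has height -1).
Bottom-up per-node check:
  node 5: h_left=-1, h_right=-1, diff=0 [OK], height=0
  node 7: h_left=0, h_right=-1, diff=1 [OK], height=1
  node 9: h_left=-1, h_right=-1, diff=0 [OK], height=0
  node 20: h_left=0, h_right=-1, diff=1 [OK], height=1
  node 8: h_left=1, h_right=1, diff=0 [OK], height=2
  node 24: h_left=-1, h_right=-1, diff=0 [OK], height=0
  node 30: h_left=0, h_right=-1, diff=1 [OK], height=1
  node 39: h_left=-1, h_right=-1, diff=0 [OK], height=0
  node 33: h_left=1, h_right=0, diff=1 [OK], height=2
  node 23: h_left=2, h_right=2, diff=0 [OK], height=3
All nodes satisfy the balance condition.
Result: Balanced


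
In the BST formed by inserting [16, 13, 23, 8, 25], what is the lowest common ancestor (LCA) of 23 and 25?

Tree insertion order: [16, 13, 23, 8, 25]
Tree (level-order array): [16, 13, 23, 8, None, None, 25]
In a BST, the LCA of p=23, q=25 is the first node v on the
root-to-leaf path with p <= v <= q (go left if both < v, right if both > v).
Walk from root:
  at 16: both 23 and 25 > 16, go right
  at 23: 23 <= 23 <= 25, this is the LCA
LCA = 23


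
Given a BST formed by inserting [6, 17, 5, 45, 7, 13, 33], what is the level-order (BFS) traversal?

Tree insertion order: [6, 17, 5, 45, 7, 13, 33]
Tree (level-order array): [6, 5, 17, None, None, 7, 45, None, 13, 33]
BFS from the root, enqueuing left then right child of each popped node:
  queue [6] -> pop 6, enqueue [5, 17], visited so far: [6]
  queue [5, 17] -> pop 5, enqueue [none], visited so far: [6, 5]
  queue [17] -> pop 17, enqueue [7, 45], visited so far: [6, 5, 17]
  queue [7, 45] -> pop 7, enqueue [13], visited so far: [6, 5, 17, 7]
  queue [45, 13] -> pop 45, enqueue [33], visited so far: [6, 5, 17, 7, 45]
  queue [13, 33] -> pop 13, enqueue [none], visited so far: [6, 5, 17, 7, 45, 13]
  queue [33] -> pop 33, enqueue [none], visited so far: [6, 5, 17, 7, 45, 13, 33]
Result: [6, 5, 17, 7, 45, 13, 33]


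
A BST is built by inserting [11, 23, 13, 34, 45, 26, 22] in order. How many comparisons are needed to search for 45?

Search path for 45: 11 -> 23 -> 34 -> 45
Found: True
Comparisons: 4


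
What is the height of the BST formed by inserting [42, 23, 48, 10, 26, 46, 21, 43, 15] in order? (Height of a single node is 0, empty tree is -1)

Insertion order: [42, 23, 48, 10, 26, 46, 21, 43, 15]
Tree (level-order array): [42, 23, 48, 10, 26, 46, None, None, 21, None, None, 43, None, 15]
Compute height bottom-up (empty subtree = -1):
  height(15) = 1 + max(-1, -1) = 0
  height(21) = 1 + max(0, -1) = 1
  height(10) = 1 + max(-1, 1) = 2
  height(26) = 1 + max(-1, -1) = 0
  height(23) = 1 + max(2, 0) = 3
  height(43) = 1 + max(-1, -1) = 0
  height(46) = 1 + max(0, -1) = 1
  height(48) = 1 + max(1, -1) = 2
  height(42) = 1 + max(3, 2) = 4
Height = 4


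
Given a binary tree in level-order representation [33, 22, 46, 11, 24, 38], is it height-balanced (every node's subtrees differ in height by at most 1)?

Tree (level-order array): [33, 22, 46, 11, 24, 38]
Definition: a tree is height-balanced if, at every node, |h(left) - h(right)| <= 1 (empty subtree has height -1).
Bottom-up per-node check:
  node 11: h_left=-1, h_right=-1, diff=0 [OK], height=0
  node 24: h_left=-1, h_right=-1, diff=0 [OK], height=0
  node 22: h_left=0, h_right=0, diff=0 [OK], height=1
  node 38: h_left=-1, h_right=-1, diff=0 [OK], height=0
  node 46: h_left=0, h_right=-1, diff=1 [OK], height=1
  node 33: h_left=1, h_right=1, diff=0 [OK], height=2
All nodes satisfy the balance condition.
Result: Balanced


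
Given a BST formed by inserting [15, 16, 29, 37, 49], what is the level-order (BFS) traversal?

Tree insertion order: [15, 16, 29, 37, 49]
Tree (level-order array): [15, None, 16, None, 29, None, 37, None, 49]
BFS from the root, enqueuing left then right child of each popped node:
  queue [15] -> pop 15, enqueue [16], visited so far: [15]
  queue [16] -> pop 16, enqueue [29], visited so far: [15, 16]
  queue [29] -> pop 29, enqueue [37], visited so far: [15, 16, 29]
  queue [37] -> pop 37, enqueue [49], visited so far: [15, 16, 29, 37]
  queue [49] -> pop 49, enqueue [none], visited so far: [15, 16, 29, 37, 49]
Result: [15, 16, 29, 37, 49]


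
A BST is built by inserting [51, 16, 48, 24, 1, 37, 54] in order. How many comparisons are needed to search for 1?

Search path for 1: 51 -> 16 -> 1
Found: True
Comparisons: 3


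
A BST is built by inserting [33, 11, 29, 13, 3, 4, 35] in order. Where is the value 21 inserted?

Starting tree (level order): [33, 11, 35, 3, 29, None, None, None, 4, 13]
Insertion path: 33 -> 11 -> 29 -> 13
Result: insert 21 as right child of 13
Final tree (level order): [33, 11, 35, 3, 29, None, None, None, 4, 13, None, None, None, None, 21]


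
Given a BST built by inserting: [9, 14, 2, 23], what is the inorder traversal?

Tree insertion order: [9, 14, 2, 23]
Tree (level-order array): [9, 2, 14, None, None, None, 23]
Inorder traversal: [2, 9, 14, 23]


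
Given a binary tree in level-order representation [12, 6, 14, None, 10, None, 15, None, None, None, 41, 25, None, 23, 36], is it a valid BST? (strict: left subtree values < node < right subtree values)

Level-order array: [12, 6, 14, None, 10, None, 15, None, None, None, 41, 25, None, 23, 36]
Validate using subtree bounds (lo, hi): at each node, require lo < value < hi,
then recurse left with hi=value and right with lo=value.
Preorder trace (stopping at first violation):
  at node 12 with bounds (-inf, +inf): OK
  at node 6 with bounds (-inf, 12): OK
  at node 10 with bounds (6, 12): OK
  at node 14 with bounds (12, +inf): OK
  at node 15 with bounds (14, +inf): OK
  at node 41 with bounds (15, +inf): OK
  at node 25 with bounds (15, 41): OK
  at node 23 with bounds (15, 25): OK
  at node 36 with bounds (25, 41): OK
No violation found at any node.
Result: Valid BST


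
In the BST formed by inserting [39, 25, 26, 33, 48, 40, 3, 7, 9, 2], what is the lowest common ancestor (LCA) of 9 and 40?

Tree insertion order: [39, 25, 26, 33, 48, 40, 3, 7, 9, 2]
Tree (level-order array): [39, 25, 48, 3, 26, 40, None, 2, 7, None, 33, None, None, None, None, None, 9]
In a BST, the LCA of p=9, q=40 is the first node v on the
root-to-leaf path with p <= v <= q (go left if both < v, right if both > v).
Walk from root:
  at 39: 9 <= 39 <= 40, this is the LCA
LCA = 39


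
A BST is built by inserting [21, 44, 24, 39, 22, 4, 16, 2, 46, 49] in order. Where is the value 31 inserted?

Starting tree (level order): [21, 4, 44, 2, 16, 24, 46, None, None, None, None, 22, 39, None, 49]
Insertion path: 21 -> 44 -> 24 -> 39
Result: insert 31 as left child of 39
Final tree (level order): [21, 4, 44, 2, 16, 24, 46, None, None, None, None, 22, 39, None, 49, None, None, 31]


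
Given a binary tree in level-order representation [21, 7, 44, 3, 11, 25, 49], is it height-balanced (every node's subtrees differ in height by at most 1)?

Tree (level-order array): [21, 7, 44, 3, 11, 25, 49]
Definition: a tree is height-balanced if, at every node, |h(left) - h(right)| <= 1 (empty subtree has height -1).
Bottom-up per-node check:
  node 3: h_left=-1, h_right=-1, diff=0 [OK], height=0
  node 11: h_left=-1, h_right=-1, diff=0 [OK], height=0
  node 7: h_left=0, h_right=0, diff=0 [OK], height=1
  node 25: h_left=-1, h_right=-1, diff=0 [OK], height=0
  node 49: h_left=-1, h_right=-1, diff=0 [OK], height=0
  node 44: h_left=0, h_right=0, diff=0 [OK], height=1
  node 21: h_left=1, h_right=1, diff=0 [OK], height=2
All nodes satisfy the balance condition.
Result: Balanced


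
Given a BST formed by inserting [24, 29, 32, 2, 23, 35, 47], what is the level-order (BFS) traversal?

Tree insertion order: [24, 29, 32, 2, 23, 35, 47]
Tree (level-order array): [24, 2, 29, None, 23, None, 32, None, None, None, 35, None, 47]
BFS from the root, enqueuing left then right child of each popped node:
  queue [24] -> pop 24, enqueue [2, 29], visited so far: [24]
  queue [2, 29] -> pop 2, enqueue [23], visited so far: [24, 2]
  queue [29, 23] -> pop 29, enqueue [32], visited so far: [24, 2, 29]
  queue [23, 32] -> pop 23, enqueue [none], visited so far: [24, 2, 29, 23]
  queue [32] -> pop 32, enqueue [35], visited so far: [24, 2, 29, 23, 32]
  queue [35] -> pop 35, enqueue [47], visited so far: [24, 2, 29, 23, 32, 35]
  queue [47] -> pop 47, enqueue [none], visited so far: [24, 2, 29, 23, 32, 35, 47]
Result: [24, 2, 29, 23, 32, 35, 47]


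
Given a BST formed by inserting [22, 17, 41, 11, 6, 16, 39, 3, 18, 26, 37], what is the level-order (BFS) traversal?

Tree insertion order: [22, 17, 41, 11, 6, 16, 39, 3, 18, 26, 37]
Tree (level-order array): [22, 17, 41, 11, 18, 39, None, 6, 16, None, None, 26, None, 3, None, None, None, None, 37]
BFS from the root, enqueuing left then right child of each popped node:
  queue [22] -> pop 22, enqueue [17, 41], visited so far: [22]
  queue [17, 41] -> pop 17, enqueue [11, 18], visited so far: [22, 17]
  queue [41, 11, 18] -> pop 41, enqueue [39], visited so far: [22, 17, 41]
  queue [11, 18, 39] -> pop 11, enqueue [6, 16], visited so far: [22, 17, 41, 11]
  queue [18, 39, 6, 16] -> pop 18, enqueue [none], visited so far: [22, 17, 41, 11, 18]
  queue [39, 6, 16] -> pop 39, enqueue [26], visited so far: [22, 17, 41, 11, 18, 39]
  queue [6, 16, 26] -> pop 6, enqueue [3], visited so far: [22, 17, 41, 11, 18, 39, 6]
  queue [16, 26, 3] -> pop 16, enqueue [none], visited so far: [22, 17, 41, 11, 18, 39, 6, 16]
  queue [26, 3] -> pop 26, enqueue [37], visited so far: [22, 17, 41, 11, 18, 39, 6, 16, 26]
  queue [3, 37] -> pop 3, enqueue [none], visited so far: [22, 17, 41, 11, 18, 39, 6, 16, 26, 3]
  queue [37] -> pop 37, enqueue [none], visited so far: [22, 17, 41, 11, 18, 39, 6, 16, 26, 3, 37]
Result: [22, 17, 41, 11, 18, 39, 6, 16, 26, 3, 37]


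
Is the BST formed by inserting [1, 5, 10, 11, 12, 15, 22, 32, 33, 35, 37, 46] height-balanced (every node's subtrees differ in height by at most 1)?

Tree (level-order array): [1, None, 5, None, 10, None, 11, None, 12, None, 15, None, 22, None, 32, None, 33, None, 35, None, 37, None, 46]
Definition: a tree is height-balanced if, at every node, |h(left) - h(right)| <= 1 (empty subtree has height -1).
Bottom-up per-node check:
  node 46: h_left=-1, h_right=-1, diff=0 [OK], height=0
  node 37: h_left=-1, h_right=0, diff=1 [OK], height=1
  node 35: h_left=-1, h_right=1, diff=2 [FAIL (|-1-1|=2 > 1)], height=2
  node 33: h_left=-1, h_right=2, diff=3 [FAIL (|-1-2|=3 > 1)], height=3
  node 32: h_left=-1, h_right=3, diff=4 [FAIL (|-1-3|=4 > 1)], height=4
  node 22: h_left=-1, h_right=4, diff=5 [FAIL (|-1-4|=5 > 1)], height=5
  node 15: h_left=-1, h_right=5, diff=6 [FAIL (|-1-5|=6 > 1)], height=6
  node 12: h_left=-1, h_right=6, diff=7 [FAIL (|-1-6|=7 > 1)], height=7
  node 11: h_left=-1, h_right=7, diff=8 [FAIL (|-1-7|=8 > 1)], height=8
  node 10: h_left=-1, h_right=8, diff=9 [FAIL (|-1-8|=9 > 1)], height=9
  node 5: h_left=-1, h_right=9, diff=10 [FAIL (|-1-9|=10 > 1)], height=10
  node 1: h_left=-1, h_right=10, diff=11 [FAIL (|-1-10|=11 > 1)], height=11
Node 35 violates the condition: |-1 - 1| = 2 > 1.
Result: Not balanced


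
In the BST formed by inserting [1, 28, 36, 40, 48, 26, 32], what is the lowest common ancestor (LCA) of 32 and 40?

Tree insertion order: [1, 28, 36, 40, 48, 26, 32]
Tree (level-order array): [1, None, 28, 26, 36, None, None, 32, 40, None, None, None, 48]
In a BST, the LCA of p=32, q=40 is the first node v on the
root-to-leaf path with p <= v <= q (go left if both < v, right if both > v).
Walk from root:
  at 1: both 32 and 40 > 1, go right
  at 28: both 32 and 40 > 28, go right
  at 36: 32 <= 36 <= 40, this is the LCA
LCA = 36


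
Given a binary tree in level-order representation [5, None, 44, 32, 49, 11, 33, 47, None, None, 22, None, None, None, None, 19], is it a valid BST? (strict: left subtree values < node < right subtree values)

Level-order array: [5, None, 44, 32, 49, 11, 33, 47, None, None, 22, None, None, None, None, 19]
Validate using subtree bounds (lo, hi): at each node, require lo < value < hi,
then recurse left with hi=value and right with lo=value.
Preorder trace (stopping at first violation):
  at node 5 with bounds (-inf, +inf): OK
  at node 44 with bounds (5, +inf): OK
  at node 32 with bounds (5, 44): OK
  at node 11 with bounds (5, 32): OK
  at node 22 with bounds (11, 32): OK
  at node 19 with bounds (11, 22): OK
  at node 33 with bounds (32, 44): OK
  at node 49 with bounds (44, +inf): OK
  at node 47 with bounds (44, 49): OK
No violation found at any node.
Result: Valid BST


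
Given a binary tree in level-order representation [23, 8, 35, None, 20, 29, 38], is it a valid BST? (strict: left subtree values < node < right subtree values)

Level-order array: [23, 8, 35, None, 20, 29, 38]
Validate using subtree bounds (lo, hi): at each node, require lo < value < hi,
then recurse left with hi=value and right with lo=value.
Preorder trace (stopping at first violation):
  at node 23 with bounds (-inf, +inf): OK
  at node 8 with bounds (-inf, 23): OK
  at node 20 with bounds (8, 23): OK
  at node 35 with bounds (23, +inf): OK
  at node 29 with bounds (23, 35): OK
  at node 38 with bounds (35, +inf): OK
No violation found at any node.
Result: Valid BST


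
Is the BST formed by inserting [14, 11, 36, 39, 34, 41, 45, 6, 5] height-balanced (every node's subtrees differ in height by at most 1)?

Tree (level-order array): [14, 11, 36, 6, None, 34, 39, 5, None, None, None, None, 41, None, None, None, 45]
Definition: a tree is height-balanced if, at every node, |h(left) - h(right)| <= 1 (empty subtree has height -1).
Bottom-up per-node check:
  node 5: h_left=-1, h_right=-1, diff=0 [OK], height=0
  node 6: h_left=0, h_right=-1, diff=1 [OK], height=1
  node 11: h_left=1, h_right=-1, diff=2 [FAIL (|1--1|=2 > 1)], height=2
  node 34: h_left=-1, h_right=-1, diff=0 [OK], height=0
  node 45: h_left=-1, h_right=-1, diff=0 [OK], height=0
  node 41: h_left=-1, h_right=0, diff=1 [OK], height=1
  node 39: h_left=-1, h_right=1, diff=2 [FAIL (|-1-1|=2 > 1)], height=2
  node 36: h_left=0, h_right=2, diff=2 [FAIL (|0-2|=2 > 1)], height=3
  node 14: h_left=2, h_right=3, diff=1 [OK], height=4
Node 11 violates the condition: |1 - -1| = 2 > 1.
Result: Not balanced


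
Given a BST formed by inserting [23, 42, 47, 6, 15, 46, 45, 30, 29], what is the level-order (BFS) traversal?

Tree insertion order: [23, 42, 47, 6, 15, 46, 45, 30, 29]
Tree (level-order array): [23, 6, 42, None, 15, 30, 47, None, None, 29, None, 46, None, None, None, 45]
BFS from the root, enqueuing left then right child of each popped node:
  queue [23] -> pop 23, enqueue [6, 42], visited so far: [23]
  queue [6, 42] -> pop 6, enqueue [15], visited so far: [23, 6]
  queue [42, 15] -> pop 42, enqueue [30, 47], visited so far: [23, 6, 42]
  queue [15, 30, 47] -> pop 15, enqueue [none], visited so far: [23, 6, 42, 15]
  queue [30, 47] -> pop 30, enqueue [29], visited so far: [23, 6, 42, 15, 30]
  queue [47, 29] -> pop 47, enqueue [46], visited so far: [23, 6, 42, 15, 30, 47]
  queue [29, 46] -> pop 29, enqueue [none], visited so far: [23, 6, 42, 15, 30, 47, 29]
  queue [46] -> pop 46, enqueue [45], visited so far: [23, 6, 42, 15, 30, 47, 29, 46]
  queue [45] -> pop 45, enqueue [none], visited so far: [23, 6, 42, 15, 30, 47, 29, 46, 45]
Result: [23, 6, 42, 15, 30, 47, 29, 46, 45]


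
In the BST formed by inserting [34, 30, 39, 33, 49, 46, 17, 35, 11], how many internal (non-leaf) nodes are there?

Tree built from: [34, 30, 39, 33, 49, 46, 17, 35, 11]
Tree (level-order array): [34, 30, 39, 17, 33, 35, 49, 11, None, None, None, None, None, 46]
Rule: An internal node has at least one child.
Per-node child counts:
  node 34: 2 child(ren)
  node 30: 2 child(ren)
  node 17: 1 child(ren)
  node 11: 0 child(ren)
  node 33: 0 child(ren)
  node 39: 2 child(ren)
  node 35: 0 child(ren)
  node 49: 1 child(ren)
  node 46: 0 child(ren)
Matching nodes: [34, 30, 17, 39, 49]
Count of internal (non-leaf) nodes: 5


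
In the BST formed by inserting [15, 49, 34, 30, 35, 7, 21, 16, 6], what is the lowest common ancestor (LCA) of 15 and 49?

Tree insertion order: [15, 49, 34, 30, 35, 7, 21, 16, 6]
Tree (level-order array): [15, 7, 49, 6, None, 34, None, None, None, 30, 35, 21, None, None, None, 16]
In a BST, the LCA of p=15, q=49 is the first node v on the
root-to-leaf path with p <= v <= q (go left if both < v, right if both > v).
Walk from root:
  at 15: 15 <= 15 <= 49, this is the LCA
LCA = 15


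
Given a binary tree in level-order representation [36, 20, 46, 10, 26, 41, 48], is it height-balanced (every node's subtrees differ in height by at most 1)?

Tree (level-order array): [36, 20, 46, 10, 26, 41, 48]
Definition: a tree is height-balanced if, at every node, |h(left) - h(right)| <= 1 (empty subtree has height -1).
Bottom-up per-node check:
  node 10: h_left=-1, h_right=-1, diff=0 [OK], height=0
  node 26: h_left=-1, h_right=-1, diff=0 [OK], height=0
  node 20: h_left=0, h_right=0, diff=0 [OK], height=1
  node 41: h_left=-1, h_right=-1, diff=0 [OK], height=0
  node 48: h_left=-1, h_right=-1, diff=0 [OK], height=0
  node 46: h_left=0, h_right=0, diff=0 [OK], height=1
  node 36: h_left=1, h_right=1, diff=0 [OK], height=2
All nodes satisfy the balance condition.
Result: Balanced


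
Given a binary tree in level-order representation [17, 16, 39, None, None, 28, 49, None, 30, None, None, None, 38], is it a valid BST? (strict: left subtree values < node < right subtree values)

Level-order array: [17, 16, 39, None, None, 28, 49, None, 30, None, None, None, 38]
Validate using subtree bounds (lo, hi): at each node, require lo < value < hi,
then recurse left with hi=value and right with lo=value.
Preorder trace (stopping at first violation):
  at node 17 with bounds (-inf, +inf): OK
  at node 16 with bounds (-inf, 17): OK
  at node 39 with bounds (17, +inf): OK
  at node 28 with bounds (17, 39): OK
  at node 30 with bounds (28, 39): OK
  at node 38 with bounds (30, 39): OK
  at node 49 with bounds (39, +inf): OK
No violation found at any node.
Result: Valid BST


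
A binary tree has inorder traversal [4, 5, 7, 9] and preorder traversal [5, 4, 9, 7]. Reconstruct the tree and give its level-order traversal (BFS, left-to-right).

Inorder:  [4, 5, 7, 9]
Preorder: [5, 4, 9, 7]
Algorithm: preorder visits root first, so consume preorder in order;
for each root, split the current inorder slice at that value into
left-subtree inorder and right-subtree inorder, then recurse.
Recursive splits:
  root=5; inorder splits into left=[4], right=[7, 9]
  root=4; inorder splits into left=[], right=[]
  root=9; inorder splits into left=[7], right=[]
  root=7; inorder splits into left=[], right=[]
Reconstructed level-order: [5, 4, 9, 7]


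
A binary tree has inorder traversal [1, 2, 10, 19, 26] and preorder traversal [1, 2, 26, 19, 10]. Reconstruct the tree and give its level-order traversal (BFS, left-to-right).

Inorder:  [1, 2, 10, 19, 26]
Preorder: [1, 2, 26, 19, 10]
Algorithm: preorder visits root first, so consume preorder in order;
for each root, split the current inorder slice at that value into
left-subtree inorder and right-subtree inorder, then recurse.
Recursive splits:
  root=1; inorder splits into left=[], right=[2, 10, 19, 26]
  root=2; inorder splits into left=[], right=[10, 19, 26]
  root=26; inorder splits into left=[10, 19], right=[]
  root=19; inorder splits into left=[10], right=[]
  root=10; inorder splits into left=[], right=[]
Reconstructed level-order: [1, 2, 26, 19, 10]


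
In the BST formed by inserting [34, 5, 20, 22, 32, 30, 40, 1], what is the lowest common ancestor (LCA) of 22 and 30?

Tree insertion order: [34, 5, 20, 22, 32, 30, 40, 1]
Tree (level-order array): [34, 5, 40, 1, 20, None, None, None, None, None, 22, None, 32, 30]
In a BST, the LCA of p=22, q=30 is the first node v on the
root-to-leaf path with p <= v <= q (go left if both < v, right if both > v).
Walk from root:
  at 34: both 22 and 30 < 34, go left
  at 5: both 22 and 30 > 5, go right
  at 20: both 22 and 30 > 20, go right
  at 22: 22 <= 22 <= 30, this is the LCA
LCA = 22


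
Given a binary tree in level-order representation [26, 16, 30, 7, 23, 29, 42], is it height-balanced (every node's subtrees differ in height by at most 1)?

Tree (level-order array): [26, 16, 30, 7, 23, 29, 42]
Definition: a tree is height-balanced if, at every node, |h(left) - h(right)| <= 1 (empty subtree has height -1).
Bottom-up per-node check:
  node 7: h_left=-1, h_right=-1, diff=0 [OK], height=0
  node 23: h_left=-1, h_right=-1, diff=0 [OK], height=0
  node 16: h_left=0, h_right=0, diff=0 [OK], height=1
  node 29: h_left=-1, h_right=-1, diff=0 [OK], height=0
  node 42: h_left=-1, h_right=-1, diff=0 [OK], height=0
  node 30: h_left=0, h_right=0, diff=0 [OK], height=1
  node 26: h_left=1, h_right=1, diff=0 [OK], height=2
All nodes satisfy the balance condition.
Result: Balanced


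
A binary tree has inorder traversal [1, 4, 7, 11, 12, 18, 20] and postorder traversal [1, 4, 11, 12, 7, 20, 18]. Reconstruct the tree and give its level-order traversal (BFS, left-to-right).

Inorder:   [1, 4, 7, 11, 12, 18, 20]
Postorder: [1, 4, 11, 12, 7, 20, 18]
Algorithm: postorder visits root last, so walk postorder right-to-left;
each value is the root of the current inorder slice — split it at that
value, recurse on the right subtree first, then the left.
Recursive splits:
  root=18; inorder splits into left=[1, 4, 7, 11, 12], right=[20]
  root=20; inorder splits into left=[], right=[]
  root=7; inorder splits into left=[1, 4], right=[11, 12]
  root=12; inorder splits into left=[11], right=[]
  root=11; inorder splits into left=[], right=[]
  root=4; inorder splits into left=[1], right=[]
  root=1; inorder splits into left=[], right=[]
Reconstructed level-order: [18, 7, 20, 4, 12, 1, 11]


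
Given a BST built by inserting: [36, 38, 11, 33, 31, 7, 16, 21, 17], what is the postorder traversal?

Tree insertion order: [36, 38, 11, 33, 31, 7, 16, 21, 17]
Tree (level-order array): [36, 11, 38, 7, 33, None, None, None, None, 31, None, 16, None, None, 21, 17]
Postorder traversal: [7, 17, 21, 16, 31, 33, 11, 38, 36]


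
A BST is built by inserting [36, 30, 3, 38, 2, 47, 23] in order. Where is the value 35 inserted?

Starting tree (level order): [36, 30, 38, 3, None, None, 47, 2, 23]
Insertion path: 36 -> 30
Result: insert 35 as right child of 30
Final tree (level order): [36, 30, 38, 3, 35, None, 47, 2, 23]


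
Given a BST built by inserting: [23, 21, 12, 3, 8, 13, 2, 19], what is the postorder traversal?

Tree insertion order: [23, 21, 12, 3, 8, 13, 2, 19]
Tree (level-order array): [23, 21, None, 12, None, 3, 13, 2, 8, None, 19]
Postorder traversal: [2, 8, 3, 19, 13, 12, 21, 23]


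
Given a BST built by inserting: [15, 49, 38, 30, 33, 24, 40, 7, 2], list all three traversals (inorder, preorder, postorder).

Tree insertion order: [15, 49, 38, 30, 33, 24, 40, 7, 2]
Tree (level-order array): [15, 7, 49, 2, None, 38, None, None, None, 30, 40, 24, 33]
Inorder (L, root, R): [2, 7, 15, 24, 30, 33, 38, 40, 49]
Preorder (root, L, R): [15, 7, 2, 49, 38, 30, 24, 33, 40]
Postorder (L, R, root): [2, 7, 24, 33, 30, 40, 38, 49, 15]


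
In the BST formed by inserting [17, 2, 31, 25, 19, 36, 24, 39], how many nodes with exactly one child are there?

Tree built from: [17, 2, 31, 25, 19, 36, 24, 39]
Tree (level-order array): [17, 2, 31, None, None, 25, 36, 19, None, None, 39, None, 24]
Rule: These are nodes with exactly 1 non-null child.
Per-node child counts:
  node 17: 2 child(ren)
  node 2: 0 child(ren)
  node 31: 2 child(ren)
  node 25: 1 child(ren)
  node 19: 1 child(ren)
  node 24: 0 child(ren)
  node 36: 1 child(ren)
  node 39: 0 child(ren)
Matching nodes: [25, 19, 36]
Count of nodes with exactly one child: 3
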